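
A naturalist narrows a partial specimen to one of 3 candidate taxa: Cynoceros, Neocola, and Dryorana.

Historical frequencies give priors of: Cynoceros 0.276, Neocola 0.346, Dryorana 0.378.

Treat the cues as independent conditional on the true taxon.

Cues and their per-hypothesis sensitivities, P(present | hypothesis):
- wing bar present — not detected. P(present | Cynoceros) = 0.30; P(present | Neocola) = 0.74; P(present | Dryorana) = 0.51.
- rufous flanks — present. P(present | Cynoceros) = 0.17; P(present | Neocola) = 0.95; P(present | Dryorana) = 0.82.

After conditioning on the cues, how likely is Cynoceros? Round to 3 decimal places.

For each hypothesis, the unnormalized posterior weight is prior × product of the cue likelihoods (using 1 − P(present | H) for each absent cue):
  Cynoceros: 0.276 × (1 − 0.30) × 0.17 = 0.032844
  Neocola: 0.346 × (1 − 0.74) × 0.95 = 0.085462
  Dryorana: 0.378 × (1 − 0.51) × 0.82 = 0.15188
Marginal likelihood of the evidence = 0.27019.
P(Cynoceros | evidence) = 0.032844 / 0.27019 ≈ 0.122.

0.122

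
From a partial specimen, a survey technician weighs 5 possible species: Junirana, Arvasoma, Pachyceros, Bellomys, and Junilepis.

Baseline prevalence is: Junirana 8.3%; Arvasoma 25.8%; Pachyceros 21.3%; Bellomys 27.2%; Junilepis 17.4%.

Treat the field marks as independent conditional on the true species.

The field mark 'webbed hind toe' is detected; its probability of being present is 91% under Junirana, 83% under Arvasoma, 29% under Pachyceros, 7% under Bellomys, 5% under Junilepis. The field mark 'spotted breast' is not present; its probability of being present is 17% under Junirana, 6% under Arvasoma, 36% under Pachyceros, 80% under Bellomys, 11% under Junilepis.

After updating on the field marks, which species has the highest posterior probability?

Arvasoma

Multiply each prior by the joint likelihood of the field mark pattern (using 1 − P(present | H) for each absent field mark):
  Junirana: 0.083 × 0.91 × (1 − 0.17) = 0.06269
  Arvasoma: 0.258 × 0.83 × (1 − 0.06) = 0.20129
  Pachyceros: 0.213 × 0.29 × (1 − 0.36) = 0.039533
  Bellomys: 0.272 × 0.07 × (1 − 0.80) = 0.003808
  Junilepis: 0.174 × 0.05 × (1 − 0.11) = 0.007743
Normalizing constant Z = 0.06269 + 0.20129 + 0.039533 + 0.003808 + 0.007743 = 0.31507.
P(Junirana | evidence) ≈ 0.06269 / 0.31507 ≈ 0.199
P(Arvasoma | evidence) ≈ 0.20129 / 0.31507 ≈ 0.639
P(Pachyceros | evidence) ≈ 0.039533 / 0.31507 ≈ 0.125
P(Bellomys | evidence) ≈ 0.003808 / 0.31507 ≈ 0.012
P(Junilepis | evidence) ≈ 0.007743 / 0.31507 ≈ 0.025
The largest is 0.639, so Arvasoma is most probable.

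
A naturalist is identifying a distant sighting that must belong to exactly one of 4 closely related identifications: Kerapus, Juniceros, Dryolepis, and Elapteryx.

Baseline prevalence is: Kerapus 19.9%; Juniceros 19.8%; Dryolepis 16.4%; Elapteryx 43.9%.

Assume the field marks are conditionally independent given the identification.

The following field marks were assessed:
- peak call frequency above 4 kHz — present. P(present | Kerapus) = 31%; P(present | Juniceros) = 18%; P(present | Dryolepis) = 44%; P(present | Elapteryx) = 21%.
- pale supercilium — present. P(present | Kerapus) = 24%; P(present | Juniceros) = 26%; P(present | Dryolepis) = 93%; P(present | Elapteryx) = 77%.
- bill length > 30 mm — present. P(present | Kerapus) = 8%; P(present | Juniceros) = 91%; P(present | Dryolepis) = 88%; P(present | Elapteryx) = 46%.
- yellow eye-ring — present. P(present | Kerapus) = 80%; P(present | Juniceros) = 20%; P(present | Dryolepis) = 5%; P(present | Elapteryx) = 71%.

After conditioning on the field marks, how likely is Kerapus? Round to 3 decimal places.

0.033

For each hypothesis, the unnormalized posterior weight is prior × product of the field mark likelihoods:
  Kerapus: 0.199 × 0.31 × 0.24 × 0.08 × 0.80 = 0.00094756
  Juniceros: 0.198 × 0.18 × 0.26 × 0.91 × 0.20 = 0.0016865
  Dryolepis: 0.164 × 0.44 × 0.93 × 0.88 × 0.05 = 0.0029528
  Elapteryx: 0.439 × 0.21 × 0.77 × 0.46 × 0.71 = 0.023184
The unnormalized weights sum to 0.028771.
P(Kerapus | evidence) = 0.00094756 / 0.028771 ≈ 0.033.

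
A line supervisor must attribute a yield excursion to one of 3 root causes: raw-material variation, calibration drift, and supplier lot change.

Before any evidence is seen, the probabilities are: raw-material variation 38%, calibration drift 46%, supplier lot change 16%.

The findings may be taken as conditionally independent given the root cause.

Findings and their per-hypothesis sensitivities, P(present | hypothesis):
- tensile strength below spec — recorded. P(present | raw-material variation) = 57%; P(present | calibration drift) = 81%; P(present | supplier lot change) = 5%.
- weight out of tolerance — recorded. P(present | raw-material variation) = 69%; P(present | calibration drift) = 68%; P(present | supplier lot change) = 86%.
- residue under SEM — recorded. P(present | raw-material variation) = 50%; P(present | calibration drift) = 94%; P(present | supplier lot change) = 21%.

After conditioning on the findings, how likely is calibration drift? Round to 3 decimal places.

0.758

By Bayes' rule with conditional independence, the unnormalized weight for each hypothesis is prior × ∏ likelihoods:
  raw-material variation: 0.38 × 0.57 × 0.69 × 0.50 = 0.074727
  calibration drift: 0.46 × 0.81 × 0.68 × 0.94 = 0.23817
  supplier lot change: 0.16 × 0.05 × 0.86 × 0.21 = 0.0014448
Normalizing constant Z = 0.074727 + 0.23817 + 0.0014448 = 0.31434.
P(calibration drift | evidence) = 0.23817 / 0.31434 ≈ 0.758.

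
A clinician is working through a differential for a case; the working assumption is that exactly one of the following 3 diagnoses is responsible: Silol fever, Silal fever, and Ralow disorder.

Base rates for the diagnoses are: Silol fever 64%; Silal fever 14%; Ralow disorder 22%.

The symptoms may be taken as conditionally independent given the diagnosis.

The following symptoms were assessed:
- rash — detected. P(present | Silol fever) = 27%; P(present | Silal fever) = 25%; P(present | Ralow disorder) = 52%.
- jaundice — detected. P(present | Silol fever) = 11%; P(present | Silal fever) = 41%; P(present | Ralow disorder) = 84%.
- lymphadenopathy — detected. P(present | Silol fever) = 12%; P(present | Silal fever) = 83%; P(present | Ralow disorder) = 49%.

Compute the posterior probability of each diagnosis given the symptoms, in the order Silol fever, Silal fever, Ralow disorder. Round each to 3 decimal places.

0.037, 0.194, 0.768

By Bayes' rule with conditional independence, the unnormalized weight for each hypothesis is prior × ∏ likelihoods:
  Silol fever: 0.64 × 0.27 × 0.11 × 0.12 = 0.002281
  Silal fever: 0.14 × 0.25 × 0.41 × 0.83 = 0.01191
  Ralow disorder: 0.22 × 0.52 × 0.84 × 0.49 = 0.047087
Marginal likelihood of the evidence = 0.061278.
P(Silol fever | evidence) = 0.002281 / 0.061278 ≈ 0.037
P(Silal fever | evidence) = 0.01191 / 0.061278 ≈ 0.194
P(Ralow disorder | evidence) = 0.047087 / 0.061278 ≈ 0.768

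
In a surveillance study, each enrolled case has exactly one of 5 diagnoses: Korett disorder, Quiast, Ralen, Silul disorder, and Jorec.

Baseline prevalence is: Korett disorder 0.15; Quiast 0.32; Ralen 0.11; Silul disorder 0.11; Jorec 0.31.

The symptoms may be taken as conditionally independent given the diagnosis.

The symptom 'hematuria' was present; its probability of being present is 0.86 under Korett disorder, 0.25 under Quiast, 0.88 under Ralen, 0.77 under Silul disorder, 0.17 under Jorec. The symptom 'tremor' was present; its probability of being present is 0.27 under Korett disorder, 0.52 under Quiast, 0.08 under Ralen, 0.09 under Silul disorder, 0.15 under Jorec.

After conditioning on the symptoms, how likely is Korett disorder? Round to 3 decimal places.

0.349

By Bayes' rule with conditional independence, the unnormalized weight for each hypothesis is prior × ∏ likelihoods:
  Korett disorder: 0.15 × 0.86 × 0.27 = 0.03483
  Quiast: 0.32 × 0.25 × 0.52 = 0.0416
  Ralen: 0.11 × 0.88 × 0.08 = 0.007744
  Silul disorder: 0.11 × 0.77 × 0.09 = 0.007623
  Jorec: 0.31 × 0.17 × 0.15 = 0.007905
Normalizing constant Z = 0.03483 + 0.0416 + 0.007744 + 0.007623 + 0.007905 = 0.099702.
P(Korett disorder | evidence) = 0.03483 / 0.099702 ≈ 0.349.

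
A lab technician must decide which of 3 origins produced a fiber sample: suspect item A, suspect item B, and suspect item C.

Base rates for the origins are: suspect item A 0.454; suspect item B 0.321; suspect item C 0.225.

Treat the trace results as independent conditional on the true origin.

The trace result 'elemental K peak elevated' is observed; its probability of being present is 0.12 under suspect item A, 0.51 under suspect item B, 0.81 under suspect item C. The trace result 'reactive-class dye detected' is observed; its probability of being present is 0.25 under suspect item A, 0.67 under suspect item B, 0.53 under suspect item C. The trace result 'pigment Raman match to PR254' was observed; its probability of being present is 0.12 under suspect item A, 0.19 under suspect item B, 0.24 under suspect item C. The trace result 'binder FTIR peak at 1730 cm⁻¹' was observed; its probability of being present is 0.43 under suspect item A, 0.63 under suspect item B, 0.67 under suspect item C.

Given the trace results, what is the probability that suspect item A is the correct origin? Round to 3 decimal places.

0.024

For each hypothesis, the unnormalized posterior weight is prior × product of the trace result likelihoods:
  suspect item A: 0.454 × 0.12 × 0.25 × 0.12 × 0.43 = 0.00070279
  suspect item B: 0.321 × 0.51 × 0.67 × 0.19 × 0.63 = 0.013129
  suspect item C: 0.225 × 0.81 × 0.53 × 0.24 × 0.67 = 0.015532
The unnormalized weights sum to 0.029364.
P(suspect item A | evidence) = 0.00070279 / 0.029364 ≈ 0.024.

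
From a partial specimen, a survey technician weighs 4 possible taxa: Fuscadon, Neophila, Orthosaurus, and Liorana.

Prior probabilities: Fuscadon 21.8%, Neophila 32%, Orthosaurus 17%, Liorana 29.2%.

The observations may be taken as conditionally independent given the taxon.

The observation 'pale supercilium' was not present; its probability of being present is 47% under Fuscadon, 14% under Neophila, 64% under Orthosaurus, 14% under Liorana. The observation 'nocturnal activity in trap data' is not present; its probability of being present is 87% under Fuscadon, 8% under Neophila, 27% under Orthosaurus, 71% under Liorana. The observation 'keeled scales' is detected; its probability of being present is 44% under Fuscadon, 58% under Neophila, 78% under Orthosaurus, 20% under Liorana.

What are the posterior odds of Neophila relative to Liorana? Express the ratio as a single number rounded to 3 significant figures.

10.1

Posterior odds equal prior odds times the likelihood ratio; only the two competing hypotheses matter (using 1 − P(present | H) for each absent observation).
  Neophila: 0.320 × (1 − 0.14) × (1 − 0.08) × 0.58 = 0.14685
  Liorana: 0.292 × (1 − 0.14) × (1 − 0.71) × 0.20 = 0.014565
Odds(Neophila : Liorana) = 0.14685 / 0.014565 ≈ 10.1.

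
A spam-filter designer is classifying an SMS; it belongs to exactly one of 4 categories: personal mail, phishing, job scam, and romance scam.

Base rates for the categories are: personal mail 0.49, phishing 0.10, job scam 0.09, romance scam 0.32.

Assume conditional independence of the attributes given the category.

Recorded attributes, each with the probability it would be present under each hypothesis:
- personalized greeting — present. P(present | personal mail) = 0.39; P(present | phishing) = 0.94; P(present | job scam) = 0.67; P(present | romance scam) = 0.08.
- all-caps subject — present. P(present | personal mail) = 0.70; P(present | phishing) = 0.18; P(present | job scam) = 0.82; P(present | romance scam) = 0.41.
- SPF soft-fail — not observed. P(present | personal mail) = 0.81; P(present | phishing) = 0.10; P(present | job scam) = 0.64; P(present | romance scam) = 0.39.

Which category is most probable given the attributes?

personal mail

By Bayes' rule with conditional independence, the unnormalized weight for each hypothesis is prior × ∏ likelihoods (using 1 − P(present | H) for each absent attribute):
  personal mail: 0.49 × 0.39 × 0.70 × (1 − 0.81) = 0.025416
  phishing: 0.10 × 0.94 × 0.18 × (1 − 0.10) = 0.015228
  job scam: 0.09 × 0.67 × 0.82 × (1 − 0.64) = 0.017801
  romance scam: 0.32 × 0.08 × 0.41 × (1 − 0.39) = 0.0064026
Marginal likelihood of the evidence = 0.064847.
P(personal mail | evidence) ≈ 0.025416 / 0.064847 ≈ 0.392
P(phishing | evidence) ≈ 0.015228 / 0.064847 ≈ 0.235
P(job scam | evidence) ≈ 0.017801 / 0.064847 ≈ 0.274
P(romance scam | evidence) ≈ 0.0064026 / 0.064847 ≈ 0.099
The largest is 0.392, so personal mail is most probable.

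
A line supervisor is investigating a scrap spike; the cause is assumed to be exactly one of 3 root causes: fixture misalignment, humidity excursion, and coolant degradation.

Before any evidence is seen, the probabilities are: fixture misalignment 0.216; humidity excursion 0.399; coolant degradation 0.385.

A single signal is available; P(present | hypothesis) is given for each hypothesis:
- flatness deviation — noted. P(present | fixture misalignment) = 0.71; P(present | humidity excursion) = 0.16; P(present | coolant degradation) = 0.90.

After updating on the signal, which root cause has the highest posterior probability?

coolant degradation

By Bayes' rule, the unnormalized weight for each hypothesis is prior × likelihood:
  fixture misalignment: 0.216 × 0.71 = 0.15336
  humidity excursion: 0.399 × 0.16 = 0.06384
  coolant degradation: 0.385 × 0.90 = 0.3465
The unnormalized weights sum to 0.5637.
P(fixture misalignment | evidence) ≈ 0.15336 / 0.5637 ≈ 0.272
P(humidity excursion | evidence) ≈ 0.06384 / 0.5637 ≈ 0.113
P(coolant degradation | evidence) ≈ 0.3465 / 0.5637 ≈ 0.615
The largest is 0.615, so coolant degradation is most probable.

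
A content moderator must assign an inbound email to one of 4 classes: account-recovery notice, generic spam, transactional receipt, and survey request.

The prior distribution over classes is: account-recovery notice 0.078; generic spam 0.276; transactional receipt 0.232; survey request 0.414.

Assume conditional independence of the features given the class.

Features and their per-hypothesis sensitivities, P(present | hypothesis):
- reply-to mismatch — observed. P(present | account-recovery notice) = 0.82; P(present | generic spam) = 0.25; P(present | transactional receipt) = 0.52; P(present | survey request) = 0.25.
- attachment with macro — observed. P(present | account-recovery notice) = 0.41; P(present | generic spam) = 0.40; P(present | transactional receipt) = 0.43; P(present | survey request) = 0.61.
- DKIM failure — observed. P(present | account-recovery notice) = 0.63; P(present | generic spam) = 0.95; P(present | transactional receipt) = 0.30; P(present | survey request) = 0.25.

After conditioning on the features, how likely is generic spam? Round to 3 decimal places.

For each hypothesis, the unnormalized posterior weight is prior × product of the feature likelihoods:
  account-recovery notice: 0.078 × 0.82 × 0.41 × 0.63 = 0.016521
  generic spam: 0.276 × 0.25 × 0.40 × 0.95 = 0.02622
  transactional receipt: 0.232 × 0.52 × 0.43 × 0.30 = 0.015563
  survey request: 0.414 × 0.25 × 0.61 × 0.25 = 0.015784
The unnormalized weights sum to 0.074087.
P(generic spam | evidence) = 0.02622 / 0.074087 ≈ 0.354.

0.354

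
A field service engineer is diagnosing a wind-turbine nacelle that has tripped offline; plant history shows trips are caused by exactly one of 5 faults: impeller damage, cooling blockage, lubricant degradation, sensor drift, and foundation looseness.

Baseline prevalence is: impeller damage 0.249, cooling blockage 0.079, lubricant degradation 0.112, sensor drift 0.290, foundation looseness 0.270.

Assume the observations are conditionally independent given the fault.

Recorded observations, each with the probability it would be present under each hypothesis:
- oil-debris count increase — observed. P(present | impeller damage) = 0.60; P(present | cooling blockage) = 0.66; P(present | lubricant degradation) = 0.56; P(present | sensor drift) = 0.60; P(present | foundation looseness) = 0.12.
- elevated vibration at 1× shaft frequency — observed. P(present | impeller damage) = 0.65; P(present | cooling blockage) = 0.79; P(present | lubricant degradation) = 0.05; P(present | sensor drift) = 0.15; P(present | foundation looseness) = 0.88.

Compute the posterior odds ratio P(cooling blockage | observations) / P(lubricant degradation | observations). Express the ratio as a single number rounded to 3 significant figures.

Posterior odds equal prior odds times the likelihood ratio; only the two competing hypotheses matter.
  cooling blockage: 0.079 × 0.66 × 0.79 = 0.041191
  lubricant degradation: 0.112 × 0.56 × 0.05 = 0.003136
Odds(cooling blockage : lubricant degradation) = 0.041191 / 0.003136 ≈ 13.1.

13.1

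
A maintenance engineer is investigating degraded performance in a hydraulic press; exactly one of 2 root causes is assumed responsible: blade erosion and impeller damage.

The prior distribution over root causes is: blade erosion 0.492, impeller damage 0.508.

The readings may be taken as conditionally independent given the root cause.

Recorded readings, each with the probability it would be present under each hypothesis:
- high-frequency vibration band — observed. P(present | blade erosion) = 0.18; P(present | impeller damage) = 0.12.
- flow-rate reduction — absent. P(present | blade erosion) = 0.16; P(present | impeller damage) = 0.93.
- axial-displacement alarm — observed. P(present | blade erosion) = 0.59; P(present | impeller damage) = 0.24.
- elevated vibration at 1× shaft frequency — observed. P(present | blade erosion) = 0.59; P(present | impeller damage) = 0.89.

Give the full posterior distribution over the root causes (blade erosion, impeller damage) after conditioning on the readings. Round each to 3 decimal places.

Multiply each prior by the joint likelihood of the reading pattern (using 1 − P(present | H) for each absent reading):
  blade erosion: 0.492 × 0.18 × (1 − 0.16) × 0.59 × 0.59 = 0.025895
  impeller damage: 0.508 × 0.12 × (1 − 0.93) × 0.24 × 0.89 = 0.00091147
Marginal likelihood of the evidence = 0.026807.
P(blade erosion | evidence) = 0.025895 / 0.026807 ≈ 0.966
P(impeller damage | evidence) = 0.00091147 / 0.026807 ≈ 0.034

0.966, 0.034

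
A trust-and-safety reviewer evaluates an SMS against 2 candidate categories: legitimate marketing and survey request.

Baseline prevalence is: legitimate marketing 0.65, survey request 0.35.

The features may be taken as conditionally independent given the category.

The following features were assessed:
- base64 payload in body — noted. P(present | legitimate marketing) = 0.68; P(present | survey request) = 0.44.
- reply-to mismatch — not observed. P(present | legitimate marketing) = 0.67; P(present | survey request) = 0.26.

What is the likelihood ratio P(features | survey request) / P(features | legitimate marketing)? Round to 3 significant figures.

1.45

Joint likelihood of the feature pattern under each hypothesis (using 1 − P(present | H) for each absent feature):
  survey request: 0.44 × (1 − 0.26) = 0.3256
  legitimate marketing: 0.68 × (1 − 0.67) = 0.2244
Bayes factor = 0.3256 / 0.2244 ≈ 1.45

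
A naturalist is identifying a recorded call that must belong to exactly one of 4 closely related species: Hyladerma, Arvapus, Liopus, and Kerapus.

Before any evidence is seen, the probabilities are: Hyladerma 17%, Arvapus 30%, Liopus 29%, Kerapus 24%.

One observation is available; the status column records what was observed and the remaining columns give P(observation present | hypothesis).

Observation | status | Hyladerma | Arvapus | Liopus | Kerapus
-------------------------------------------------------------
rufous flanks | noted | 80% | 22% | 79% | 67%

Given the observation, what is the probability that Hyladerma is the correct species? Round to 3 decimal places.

Multiply each prior by the likelihood of the observation:
  Hyladerma: 0.17 × 0.80 = 0.136
  Arvapus: 0.30 × 0.22 = 0.066
  Liopus: 0.29 × 0.79 = 0.2291
  Kerapus: 0.24 × 0.67 = 0.1608
Marginal likelihood of the evidence = 0.5919.
P(Hyladerma | evidence) = 0.136 / 0.5919 ≈ 0.230.

0.230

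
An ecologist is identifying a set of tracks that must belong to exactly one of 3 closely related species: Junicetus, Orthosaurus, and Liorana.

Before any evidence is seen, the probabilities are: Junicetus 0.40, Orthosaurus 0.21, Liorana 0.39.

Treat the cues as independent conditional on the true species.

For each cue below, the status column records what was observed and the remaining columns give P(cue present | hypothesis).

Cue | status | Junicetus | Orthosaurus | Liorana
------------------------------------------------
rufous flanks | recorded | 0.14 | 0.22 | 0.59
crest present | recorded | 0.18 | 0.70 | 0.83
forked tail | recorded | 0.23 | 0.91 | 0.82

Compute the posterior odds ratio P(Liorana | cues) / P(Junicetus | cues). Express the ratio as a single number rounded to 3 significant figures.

The normalizing constant cancels in an odds ratio, so compute prior × likelihood for the two hypotheses only:
  Liorana: 0.39 × 0.59 × 0.83 × 0.82 = 0.15661
  Junicetus: 0.40 × 0.14 × 0.18 × 0.23 = 0.0023184
Posterior odds = 0.15661 / 0.0023184 ≈ 67.5.

67.5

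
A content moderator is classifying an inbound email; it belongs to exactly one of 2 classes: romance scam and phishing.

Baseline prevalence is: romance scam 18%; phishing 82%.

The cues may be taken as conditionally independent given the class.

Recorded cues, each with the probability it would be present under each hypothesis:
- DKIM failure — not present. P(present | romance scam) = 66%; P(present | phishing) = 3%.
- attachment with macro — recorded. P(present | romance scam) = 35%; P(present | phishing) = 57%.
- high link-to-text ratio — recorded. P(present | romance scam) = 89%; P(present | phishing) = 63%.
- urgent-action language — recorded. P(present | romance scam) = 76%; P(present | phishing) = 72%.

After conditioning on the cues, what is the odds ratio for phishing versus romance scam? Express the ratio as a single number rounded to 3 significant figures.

14.2

Unnormalized posterior weight (prior times the cue likelihoods) for each of the two hypotheses (using 1 − P(present | H) for each absent cue):
  phishing: 0.820 × (1 − 0.03) × 0.57 × 0.63 × 0.72 = 0.20565
  romance scam: 0.180 × (1 − 0.66) × 0.35 × 0.89 × 0.76 = 0.014488
Odds(phishing : romance scam) = 0.20565 / 0.014488 ≈ 14.2.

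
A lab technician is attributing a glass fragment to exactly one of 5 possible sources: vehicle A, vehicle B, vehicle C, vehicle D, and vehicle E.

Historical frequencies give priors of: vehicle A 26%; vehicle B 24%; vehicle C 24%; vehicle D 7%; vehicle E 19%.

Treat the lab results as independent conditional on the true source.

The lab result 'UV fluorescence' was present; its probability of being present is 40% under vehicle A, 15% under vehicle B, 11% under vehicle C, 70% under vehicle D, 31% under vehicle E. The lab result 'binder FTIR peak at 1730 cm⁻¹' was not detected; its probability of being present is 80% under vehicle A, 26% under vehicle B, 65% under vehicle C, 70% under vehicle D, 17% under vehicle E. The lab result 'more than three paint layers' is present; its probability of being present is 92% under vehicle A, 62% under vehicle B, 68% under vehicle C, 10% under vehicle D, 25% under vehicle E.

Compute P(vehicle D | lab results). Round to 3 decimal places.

0.026

By Bayes' rule with conditional independence, the unnormalized weight for each hypothesis is prior × ∏ likelihoods (using 1 − P(present | H) for each absent lab result):
  vehicle A: 0.26 × 0.40 × (1 − 0.80) × 0.92 = 0.019136
  vehicle B: 0.24 × 0.15 × (1 − 0.26) × 0.62 = 0.016517
  vehicle C: 0.24 × 0.11 × (1 − 0.65) × 0.68 = 0.0062832
  vehicle D: 0.07 × 0.70 × (1 − 0.70) × 0.10 = 0.00147
  vehicle E: 0.19 × 0.31 × (1 − 0.17) × 0.25 = 0.012222
Normalizing constant Z = 0.019136 + 0.016517 + 0.0062832 + 0.00147 + 0.012222 = 0.055628.
P(vehicle D | evidence) = 0.00147 / 0.055628 ≈ 0.026.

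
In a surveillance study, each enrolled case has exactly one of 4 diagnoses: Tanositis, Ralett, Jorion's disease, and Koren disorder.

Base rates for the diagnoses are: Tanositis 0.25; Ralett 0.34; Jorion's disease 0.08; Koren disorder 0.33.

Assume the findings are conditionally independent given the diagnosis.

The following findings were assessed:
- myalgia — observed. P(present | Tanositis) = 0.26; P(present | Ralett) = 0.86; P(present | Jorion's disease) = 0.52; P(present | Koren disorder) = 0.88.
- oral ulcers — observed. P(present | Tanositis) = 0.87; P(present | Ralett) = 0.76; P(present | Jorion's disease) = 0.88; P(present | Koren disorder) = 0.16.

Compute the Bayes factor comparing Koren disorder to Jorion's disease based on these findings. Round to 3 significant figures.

0.308

Take the product of per-finding likelihoods under each hypothesis, then divide.
  Koren disorder: 0.88 × 0.16 = 0.1408
  Jorion's disease: 0.52 × 0.88 = 0.4576
Bayes factor = 0.1408 / 0.4576 ≈ 0.308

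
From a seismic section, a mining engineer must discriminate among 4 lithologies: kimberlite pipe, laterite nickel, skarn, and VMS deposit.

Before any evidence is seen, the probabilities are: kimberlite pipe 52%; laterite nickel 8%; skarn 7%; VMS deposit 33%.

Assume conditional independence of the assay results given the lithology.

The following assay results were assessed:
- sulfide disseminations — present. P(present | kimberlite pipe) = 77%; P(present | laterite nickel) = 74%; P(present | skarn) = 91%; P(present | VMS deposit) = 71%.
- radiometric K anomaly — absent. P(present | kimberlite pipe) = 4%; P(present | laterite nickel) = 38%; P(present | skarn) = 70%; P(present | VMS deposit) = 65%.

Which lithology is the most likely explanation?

For each hypothesis, the unnormalized posterior weight is prior × product of the assay result likelihoods (using 1 − P(present | H) for each absent assay result):
  kimberlite pipe: 0.52 × 0.77 × (1 − 0.04) = 0.38438
  laterite nickel: 0.08 × 0.74 × (1 − 0.38) = 0.036704
  skarn: 0.07 × 0.91 × (1 − 0.70) = 0.01911
  VMS deposit: 0.33 × 0.71 × (1 − 0.65) = 0.082005
Normalizing constant Z = 0.38438 + 0.036704 + 0.01911 + 0.082005 = 0.5222.
P(kimberlite pipe | evidence) ≈ 0.38438 / 0.5222 ≈ 0.736
P(laterite nickel | evidence) ≈ 0.036704 / 0.5222 ≈ 0.070
P(skarn | evidence) ≈ 0.01911 / 0.5222 ≈ 0.037
P(VMS deposit | evidence) ≈ 0.082005 / 0.5222 ≈ 0.157
The largest is 0.736, so kimberlite pipe is most probable.

kimberlite pipe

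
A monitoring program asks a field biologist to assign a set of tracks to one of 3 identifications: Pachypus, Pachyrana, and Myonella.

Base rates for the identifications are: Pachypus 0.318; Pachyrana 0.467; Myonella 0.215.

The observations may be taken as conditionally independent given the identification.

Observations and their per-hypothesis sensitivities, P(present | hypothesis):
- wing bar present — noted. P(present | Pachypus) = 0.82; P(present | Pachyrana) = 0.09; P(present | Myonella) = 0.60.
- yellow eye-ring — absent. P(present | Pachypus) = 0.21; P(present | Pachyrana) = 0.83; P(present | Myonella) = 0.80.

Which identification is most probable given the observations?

By Bayes' rule with conditional independence, the unnormalized weight for each hypothesis is prior × ∏ likelihoods (using 1 − P(present | H) for each absent observation):
  Pachypus: 0.318 × 0.82 × (1 − 0.21) = 0.206
  Pachyrana: 0.467 × 0.09 × (1 − 0.83) = 0.0071451
  Myonella: 0.215 × 0.60 × (1 − 0.80) = 0.0258
Normalizing constant Z = 0.206 + 0.0071451 + 0.0258 = 0.23895.
P(Pachypus | evidence) ≈ 0.206 / 0.23895 ≈ 0.862
P(Pachyrana | evidence) ≈ 0.0071451 / 0.23895 ≈ 0.030
P(Myonella | evidence) ≈ 0.0258 / 0.23895 ≈ 0.108
The largest is 0.862, so Pachypus is most probable.

Pachypus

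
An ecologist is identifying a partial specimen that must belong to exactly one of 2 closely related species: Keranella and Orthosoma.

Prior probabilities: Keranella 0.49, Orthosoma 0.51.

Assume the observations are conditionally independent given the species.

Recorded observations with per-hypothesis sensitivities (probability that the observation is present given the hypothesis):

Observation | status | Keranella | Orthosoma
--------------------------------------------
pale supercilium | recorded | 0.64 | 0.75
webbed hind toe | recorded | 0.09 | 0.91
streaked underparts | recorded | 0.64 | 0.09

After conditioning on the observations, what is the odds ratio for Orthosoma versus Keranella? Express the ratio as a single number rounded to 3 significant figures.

1.73

Unnormalized posterior weight (prior times the observation likelihoods) for each of the two hypotheses:
  Orthosoma: 0.51 × 0.75 × 0.91 × 0.09 = 0.031327
  Keranella: 0.49 × 0.64 × 0.09 × 0.64 = 0.018063
Odds(Orthosoma : Keranella) = 0.031327 / 0.018063 ≈ 1.73.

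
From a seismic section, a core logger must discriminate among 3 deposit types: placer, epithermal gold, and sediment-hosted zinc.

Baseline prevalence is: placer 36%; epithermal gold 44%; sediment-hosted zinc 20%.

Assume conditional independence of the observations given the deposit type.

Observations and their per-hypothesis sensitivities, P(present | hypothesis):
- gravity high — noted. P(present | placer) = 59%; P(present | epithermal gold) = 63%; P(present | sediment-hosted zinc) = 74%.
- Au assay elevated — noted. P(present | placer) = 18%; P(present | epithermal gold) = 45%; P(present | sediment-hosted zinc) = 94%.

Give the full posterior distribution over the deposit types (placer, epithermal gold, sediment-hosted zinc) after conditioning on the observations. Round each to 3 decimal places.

0.127, 0.413, 0.461

By Bayes' rule with conditional independence, the unnormalized weight for each hypothesis is prior × ∏ likelihoods:
  placer: 0.36 × 0.59 × 0.18 = 0.038232
  epithermal gold: 0.44 × 0.63 × 0.45 = 0.12474
  sediment-hosted zinc: 0.20 × 0.74 × 0.94 = 0.13912
Marginal likelihood of the evidence = 0.30209.
P(placer | evidence) = 0.038232 / 0.30209 ≈ 0.127
P(epithermal gold | evidence) = 0.12474 / 0.30209 ≈ 0.413
P(sediment-hosted zinc | evidence) = 0.13912 / 0.30209 ≈ 0.461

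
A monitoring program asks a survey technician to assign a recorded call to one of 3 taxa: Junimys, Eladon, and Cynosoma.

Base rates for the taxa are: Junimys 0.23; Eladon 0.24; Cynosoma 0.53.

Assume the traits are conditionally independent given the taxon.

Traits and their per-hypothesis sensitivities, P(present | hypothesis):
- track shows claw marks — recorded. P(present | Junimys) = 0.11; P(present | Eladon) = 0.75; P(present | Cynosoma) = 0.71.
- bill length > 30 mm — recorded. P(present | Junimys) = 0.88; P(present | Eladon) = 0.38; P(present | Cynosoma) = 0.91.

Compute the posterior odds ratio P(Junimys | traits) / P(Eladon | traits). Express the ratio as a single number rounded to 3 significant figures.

Posterior odds equal prior odds times the likelihood ratio; only the two competing hypotheses matter.
  Junimys: 0.23 × 0.11 × 0.88 = 0.022264
  Eladon: 0.24 × 0.75 × 0.38 = 0.0684
Posterior odds = 0.022264 / 0.0684 ≈ 0.325.

0.325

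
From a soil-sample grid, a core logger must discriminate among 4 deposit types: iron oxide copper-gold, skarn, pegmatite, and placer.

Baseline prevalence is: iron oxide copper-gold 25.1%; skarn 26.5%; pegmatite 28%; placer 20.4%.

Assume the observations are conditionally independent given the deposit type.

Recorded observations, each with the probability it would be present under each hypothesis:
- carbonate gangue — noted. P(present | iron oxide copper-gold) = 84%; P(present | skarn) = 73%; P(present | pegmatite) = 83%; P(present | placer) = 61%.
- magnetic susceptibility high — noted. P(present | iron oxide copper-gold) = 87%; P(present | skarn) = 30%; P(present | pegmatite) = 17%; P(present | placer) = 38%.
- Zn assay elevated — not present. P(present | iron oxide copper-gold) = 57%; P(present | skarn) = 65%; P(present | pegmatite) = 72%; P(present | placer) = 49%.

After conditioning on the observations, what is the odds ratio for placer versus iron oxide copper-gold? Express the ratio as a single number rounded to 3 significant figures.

0.306

Posterior odds equal prior odds times the likelihood ratio; only the two competing hypotheses matter (using 1 − P(present | H) for each absent observation).
  placer: 0.204 × 0.61 × 0.38 × (1 − 0.49) = 0.024116
  iron oxide copper-gold: 0.251 × 0.84 × 0.87 × (1 − 0.57) = 0.078875
Odds(placer : iron oxide copper-gold) = 0.024116 / 0.078875 ≈ 0.306.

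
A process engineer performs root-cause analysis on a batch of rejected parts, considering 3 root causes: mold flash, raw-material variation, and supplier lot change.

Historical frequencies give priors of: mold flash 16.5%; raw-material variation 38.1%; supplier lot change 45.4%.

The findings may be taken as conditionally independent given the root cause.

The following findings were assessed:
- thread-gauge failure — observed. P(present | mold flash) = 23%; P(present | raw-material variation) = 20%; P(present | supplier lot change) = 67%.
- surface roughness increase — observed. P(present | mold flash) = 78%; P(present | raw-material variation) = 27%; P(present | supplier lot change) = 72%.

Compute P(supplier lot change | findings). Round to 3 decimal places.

0.814

By Bayes' rule with conditional independence, the unnormalized weight for each hypothesis is prior × ∏ likelihoods:
  mold flash: 0.165 × 0.23 × 0.78 = 0.029601
  raw-material variation: 0.381 × 0.20 × 0.27 = 0.020574
  supplier lot change: 0.454 × 0.67 × 0.72 = 0.21901
Normalizing constant Z = 0.029601 + 0.020574 + 0.21901 = 0.26918.
P(supplier lot change | evidence) = 0.21901 / 0.26918 ≈ 0.814.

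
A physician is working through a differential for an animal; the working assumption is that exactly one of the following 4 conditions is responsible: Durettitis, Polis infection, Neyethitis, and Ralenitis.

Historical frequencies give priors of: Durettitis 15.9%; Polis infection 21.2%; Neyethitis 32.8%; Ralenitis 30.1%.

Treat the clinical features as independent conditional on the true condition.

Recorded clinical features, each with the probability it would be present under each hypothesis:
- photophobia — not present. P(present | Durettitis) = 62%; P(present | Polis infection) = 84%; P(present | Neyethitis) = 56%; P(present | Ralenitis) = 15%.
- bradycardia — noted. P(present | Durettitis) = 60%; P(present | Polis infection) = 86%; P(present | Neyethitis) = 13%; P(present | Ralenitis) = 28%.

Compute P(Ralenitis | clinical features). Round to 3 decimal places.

0.460

Multiply each prior by the joint likelihood of the clinical feature pattern (using 1 − P(present | H) for each absent clinical feature):
  Durettitis: 0.159 × (1 − 0.62) × 0.60 = 0.036252
  Polis infection: 0.212 × (1 − 0.84) × 0.86 = 0.029171
  Neyethitis: 0.328 × (1 − 0.56) × 0.13 = 0.018762
  Ralenitis: 0.301 × (1 − 0.15) × 0.28 = 0.071638
The unnormalized weights sum to 0.15582.
P(Ralenitis | evidence) = 0.071638 / 0.15582 ≈ 0.460.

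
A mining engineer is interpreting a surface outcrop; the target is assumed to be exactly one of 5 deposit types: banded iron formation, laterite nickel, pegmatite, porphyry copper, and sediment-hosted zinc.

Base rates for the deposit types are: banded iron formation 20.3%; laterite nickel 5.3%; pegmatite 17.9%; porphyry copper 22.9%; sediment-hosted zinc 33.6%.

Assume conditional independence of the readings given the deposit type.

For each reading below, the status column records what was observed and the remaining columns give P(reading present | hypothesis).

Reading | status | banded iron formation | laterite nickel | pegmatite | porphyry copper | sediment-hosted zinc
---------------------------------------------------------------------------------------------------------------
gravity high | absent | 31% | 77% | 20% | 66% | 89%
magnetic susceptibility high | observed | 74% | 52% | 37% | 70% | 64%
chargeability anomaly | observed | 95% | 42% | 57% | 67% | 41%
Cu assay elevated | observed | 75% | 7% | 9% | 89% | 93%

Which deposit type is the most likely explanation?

For each hypothesis, the unnormalized posterior weight is prior × product of the reading likelihoods (using 1 − P(present | H) for each absent reading):
  banded iron formation: 0.203 × (1 − 0.31) × 0.74 × 0.95 × 0.75 = 0.073852
  laterite nickel: 0.053 × (1 − 0.77) × 0.52 × 0.42 × 0.07 = 0.00018636
  pegmatite: 0.179 × (1 − 0.20) × 0.37 × 0.57 × 0.09 = 0.0027181
  porphyry copper: 0.229 × (1 − 0.66) × 0.70 × 0.67 × 0.89 = 0.0325
  sediment-hosted zinc: 0.336 × (1 − 0.89) × 0.64 × 0.41 × 0.93 = 0.0090194
Marginal likelihood of the evidence = 0.11828.
P(banded iron formation | evidence) ≈ 0.073852 / 0.11828 ≈ 0.624
P(laterite nickel | evidence) ≈ 0.00018636 / 0.11828 ≈ 0.002
P(pegmatite | evidence) ≈ 0.0027181 / 0.11828 ≈ 0.023
P(porphyry copper | evidence) ≈ 0.0325 / 0.11828 ≈ 0.275
P(sediment-hosted zinc | evidence) ≈ 0.0090194 / 0.11828 ≈ 0.076
The largest is 0.624, so banded iron formation is most probable.

banded iron formation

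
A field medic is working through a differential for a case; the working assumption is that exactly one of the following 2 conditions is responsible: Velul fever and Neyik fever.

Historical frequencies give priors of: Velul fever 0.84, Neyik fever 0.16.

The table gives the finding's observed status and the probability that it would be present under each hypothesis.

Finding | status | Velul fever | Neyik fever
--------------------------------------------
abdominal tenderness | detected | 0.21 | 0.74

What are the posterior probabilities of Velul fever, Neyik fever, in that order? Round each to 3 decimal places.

By Bayes' rule, the unnormalized weight for each hypothesis is prior × likelihood:
  Velul fever: 0.84 × 0.21 = 0.1764
  Neyik fever: 0.16 × 0.74 = 0.1184
The unnormalized weights sum to 0.2948.
P(Velul fever | evidence) = 0.1764 / 0.2948 ≈ 0.598
P(Neyik fever | evidence) = 0.1184 / 0.2948 ≈ 0.402

0.598, 0.402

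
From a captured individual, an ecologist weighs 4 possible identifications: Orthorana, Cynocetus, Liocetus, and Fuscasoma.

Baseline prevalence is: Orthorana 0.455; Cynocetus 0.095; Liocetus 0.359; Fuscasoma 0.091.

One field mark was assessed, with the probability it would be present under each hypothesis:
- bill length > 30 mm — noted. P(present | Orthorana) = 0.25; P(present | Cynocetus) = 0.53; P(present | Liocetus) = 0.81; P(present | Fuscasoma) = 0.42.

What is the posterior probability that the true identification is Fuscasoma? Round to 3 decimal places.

0.078

Multiply each prior by the likelihood of the field mark:
  Orthorana: 0.455 × 0.25 = 0.11375
  Cynocetus: 0.095 × 0.53 = 0.05035
  Liocetus: 0.359 × 0.81 = 0.29079
  Fuscasoma: 0.091 × 0.42 = 0.03822
Normalizing constant Z = 0.11375 + 0.05035 + 0.29079 + 0.03822 = 0.49311.
P(Fuscasoma | evidence) = 0.03822 / 0.49311 ≈ 0.078.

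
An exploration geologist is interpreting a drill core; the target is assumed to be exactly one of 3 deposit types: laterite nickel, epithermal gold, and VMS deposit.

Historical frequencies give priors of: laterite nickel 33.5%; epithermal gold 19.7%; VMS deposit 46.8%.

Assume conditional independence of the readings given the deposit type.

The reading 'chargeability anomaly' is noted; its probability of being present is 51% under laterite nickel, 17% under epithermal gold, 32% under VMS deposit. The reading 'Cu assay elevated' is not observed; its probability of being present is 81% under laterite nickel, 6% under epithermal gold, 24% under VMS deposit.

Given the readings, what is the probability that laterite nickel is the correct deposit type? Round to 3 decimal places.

0.183

For each hypothesis, the unnormalized posterior weight is prior × product of the reading likelihoods (using 1 − P(present | H) for each absent reading):
  laterite nickel: 0.335 × 0.51 × (1 − 0.81) = 0.032461
  epithermal gold: 0.197 × 0.17 × (1 − 0.06) = 0.031481
  VMS deposit: 0.468 × 0.32 × (1 − 0.24) = 0.11382
The unnormalized weights sum to 0.17776.
P(laterite nickel | evidence) = 0.032461 / 0.17776 ≈ 0.183.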